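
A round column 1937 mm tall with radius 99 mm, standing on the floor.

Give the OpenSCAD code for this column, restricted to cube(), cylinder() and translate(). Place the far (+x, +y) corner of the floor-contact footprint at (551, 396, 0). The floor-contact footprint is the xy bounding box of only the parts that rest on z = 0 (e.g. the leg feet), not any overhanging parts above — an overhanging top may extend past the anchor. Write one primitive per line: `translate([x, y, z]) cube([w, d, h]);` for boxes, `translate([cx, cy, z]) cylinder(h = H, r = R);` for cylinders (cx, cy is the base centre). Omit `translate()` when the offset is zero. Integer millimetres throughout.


translate([452, 297, 0]) cylinder(h = 1937, r = 99);


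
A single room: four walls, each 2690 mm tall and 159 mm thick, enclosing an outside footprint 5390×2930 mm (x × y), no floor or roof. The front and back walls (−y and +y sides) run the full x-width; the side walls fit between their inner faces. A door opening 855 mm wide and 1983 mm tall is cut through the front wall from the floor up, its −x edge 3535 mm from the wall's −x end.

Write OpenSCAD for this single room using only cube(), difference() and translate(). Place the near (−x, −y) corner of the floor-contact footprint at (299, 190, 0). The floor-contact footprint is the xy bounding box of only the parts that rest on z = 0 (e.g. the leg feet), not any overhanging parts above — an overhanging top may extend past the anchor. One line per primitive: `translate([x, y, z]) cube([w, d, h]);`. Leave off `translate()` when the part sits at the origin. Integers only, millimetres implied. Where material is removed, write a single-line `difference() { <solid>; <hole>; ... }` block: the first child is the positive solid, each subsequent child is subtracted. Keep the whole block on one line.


difference() { translate([299, 190, 0]) cube([5390, 159, 2690]); translate([3834, 190, 0]) cube([855, 159, 1983]); }
translate([299, 2961, 0]) cube([5390, 159, 2690]);
translate([299, 349, 0]) cube([159, 2612, 2690]);
translate([5530, 349, 0]) cube([159, 2612, 2690]);


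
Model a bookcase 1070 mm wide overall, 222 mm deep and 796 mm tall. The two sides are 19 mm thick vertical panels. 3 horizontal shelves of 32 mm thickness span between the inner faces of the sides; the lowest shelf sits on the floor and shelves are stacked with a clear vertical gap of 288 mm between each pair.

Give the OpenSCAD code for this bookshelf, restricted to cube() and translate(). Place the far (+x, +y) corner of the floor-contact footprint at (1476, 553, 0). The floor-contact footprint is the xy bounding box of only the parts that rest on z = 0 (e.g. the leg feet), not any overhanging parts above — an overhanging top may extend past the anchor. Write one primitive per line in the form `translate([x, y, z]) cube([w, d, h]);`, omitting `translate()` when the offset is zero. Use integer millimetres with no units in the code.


translate([406, 331, 0]) cube([19, 222, 796]);
translate([1457, 331, 0]) cube([19, 222, 796]);
translate([425, 331, 0]) cube([1032, 222, 32]);
translate([425, 331, 320]) cube([1032, 222, 32]);
translate([425, 331, 640]) cube([1032, 222, 32]);


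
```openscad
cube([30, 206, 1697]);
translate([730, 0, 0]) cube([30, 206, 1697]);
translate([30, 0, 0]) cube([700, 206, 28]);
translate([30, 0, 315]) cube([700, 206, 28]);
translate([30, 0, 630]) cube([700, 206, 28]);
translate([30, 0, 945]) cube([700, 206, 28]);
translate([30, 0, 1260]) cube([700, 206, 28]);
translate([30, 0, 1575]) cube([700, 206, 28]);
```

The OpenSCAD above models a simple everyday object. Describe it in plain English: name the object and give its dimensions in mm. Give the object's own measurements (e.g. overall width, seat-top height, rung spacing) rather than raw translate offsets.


An open bookshelf. Two side panels, each 30 mm thick, 206 mm deep and 1697 mm tall, stand 760 mm apart (outside-to-outside). Between them sit 6 shelves, each 28 mm thick and 206 mm deep, spanning the full gap between the sides. The bottom shelf rests on the floor (its underside at z = 0) and the clear gap between one shelf's top and the next shelf's underside is 287 mm.


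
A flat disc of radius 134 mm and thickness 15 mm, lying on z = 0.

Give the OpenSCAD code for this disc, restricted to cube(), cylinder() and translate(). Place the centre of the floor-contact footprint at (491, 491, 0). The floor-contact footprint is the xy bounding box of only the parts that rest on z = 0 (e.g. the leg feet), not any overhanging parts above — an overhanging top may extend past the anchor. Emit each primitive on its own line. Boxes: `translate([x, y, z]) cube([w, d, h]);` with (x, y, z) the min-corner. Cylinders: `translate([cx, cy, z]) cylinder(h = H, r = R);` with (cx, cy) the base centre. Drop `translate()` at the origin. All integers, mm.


translate([491, 491, 0]) cylinder(h = 15, r = 134);


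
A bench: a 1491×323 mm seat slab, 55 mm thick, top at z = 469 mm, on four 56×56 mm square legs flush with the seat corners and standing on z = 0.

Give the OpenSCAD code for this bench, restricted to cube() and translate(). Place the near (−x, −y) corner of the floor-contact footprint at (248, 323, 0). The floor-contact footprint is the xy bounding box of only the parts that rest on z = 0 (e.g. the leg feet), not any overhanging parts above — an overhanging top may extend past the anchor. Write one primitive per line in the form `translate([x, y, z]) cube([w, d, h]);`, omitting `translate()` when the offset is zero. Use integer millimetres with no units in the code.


// leg_h = 469 − 55 = 414
translate([248, 323, 414]) cube([1491, 323, 55]);
translate([248, 323, 0]) cube([56, 56, 414]);
translate([248, 590, 0]) cube([56, 56, 414]);
translate([1683, 323, 0]) cube([56, 56, 414]);
translate([1683, 590, 0]) cube([56, 56, 414]);


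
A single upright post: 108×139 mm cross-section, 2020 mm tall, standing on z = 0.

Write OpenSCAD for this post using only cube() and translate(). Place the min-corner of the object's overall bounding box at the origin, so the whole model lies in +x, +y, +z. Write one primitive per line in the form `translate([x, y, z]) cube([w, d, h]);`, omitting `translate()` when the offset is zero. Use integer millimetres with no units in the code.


cube([108, 139, 2020]);


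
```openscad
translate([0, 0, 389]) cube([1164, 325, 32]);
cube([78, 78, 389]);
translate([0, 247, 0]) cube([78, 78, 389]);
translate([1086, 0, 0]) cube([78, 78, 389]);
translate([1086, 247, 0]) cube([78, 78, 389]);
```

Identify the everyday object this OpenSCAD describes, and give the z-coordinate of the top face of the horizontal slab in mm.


A bench. The seat-top height is 421 mm.

A long slab on four corner posts — a bench. The slab sits at z = 389 with thickness 32, so the top is 389 + 32 = 421 mm.


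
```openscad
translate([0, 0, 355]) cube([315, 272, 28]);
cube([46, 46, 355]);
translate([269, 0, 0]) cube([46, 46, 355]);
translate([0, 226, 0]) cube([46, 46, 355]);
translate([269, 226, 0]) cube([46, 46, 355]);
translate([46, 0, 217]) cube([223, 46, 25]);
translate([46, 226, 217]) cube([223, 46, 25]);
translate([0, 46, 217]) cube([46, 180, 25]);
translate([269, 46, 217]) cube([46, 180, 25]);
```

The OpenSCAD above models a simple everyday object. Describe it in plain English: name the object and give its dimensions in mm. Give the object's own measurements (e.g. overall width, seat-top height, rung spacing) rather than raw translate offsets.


A simple wooden stool: a rectangular seat 315 mm (x) by 272 mm (y), 28 mm thick, top face at z = 383 mm, on four square legs, each 46×46 mm in cross-section. The legs rest on z = 0, each flush with a corner of the seat. Four stretchers, 46 mm wide and 25 mm tall, connect adjacent legs with their undersides at z = 217 mm, each running between the inner faces of the legs it joins and aligned with the legs' outer faces on the other axis.


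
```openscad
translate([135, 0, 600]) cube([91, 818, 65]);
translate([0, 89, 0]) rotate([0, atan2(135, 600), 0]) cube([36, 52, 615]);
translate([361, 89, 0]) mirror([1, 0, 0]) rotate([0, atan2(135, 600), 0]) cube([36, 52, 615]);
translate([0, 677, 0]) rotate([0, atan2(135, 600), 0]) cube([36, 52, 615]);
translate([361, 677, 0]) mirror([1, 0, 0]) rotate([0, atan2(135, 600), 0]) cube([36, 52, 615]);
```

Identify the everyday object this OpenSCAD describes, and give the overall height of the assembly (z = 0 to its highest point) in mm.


A sawhorse. The overall height is 665 mm.

A beam across two mirrored pairs of raked legs — a sawhorse. The beam's underside is at z = 600 (matching the legs' vertical rise in atan2(135, 600)) and the beam is 65 mm tall, so its top is at 600 + 65 = 665 mm. The raked legs top out at the beam's underside, so that is the highest point.


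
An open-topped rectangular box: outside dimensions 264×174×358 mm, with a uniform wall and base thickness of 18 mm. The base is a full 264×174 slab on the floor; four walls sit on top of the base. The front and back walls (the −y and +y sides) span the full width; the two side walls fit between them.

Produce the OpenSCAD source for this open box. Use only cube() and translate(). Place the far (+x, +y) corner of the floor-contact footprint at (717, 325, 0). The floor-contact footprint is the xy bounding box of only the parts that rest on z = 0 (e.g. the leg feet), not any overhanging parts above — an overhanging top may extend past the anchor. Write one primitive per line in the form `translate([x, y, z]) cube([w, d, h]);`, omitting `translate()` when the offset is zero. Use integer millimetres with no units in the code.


translate([453, 151, 0]) cube([264, 174, 18]);
translate([453, 151, 18]) cube([264, 18, 340]);
translate([453, 307, 18]) cube([264, 18, 340]);
translate([453, 169, 18]) cube([18, 138, 340]);
translate([699, 169, 18]) cube([18, 138, 340]);


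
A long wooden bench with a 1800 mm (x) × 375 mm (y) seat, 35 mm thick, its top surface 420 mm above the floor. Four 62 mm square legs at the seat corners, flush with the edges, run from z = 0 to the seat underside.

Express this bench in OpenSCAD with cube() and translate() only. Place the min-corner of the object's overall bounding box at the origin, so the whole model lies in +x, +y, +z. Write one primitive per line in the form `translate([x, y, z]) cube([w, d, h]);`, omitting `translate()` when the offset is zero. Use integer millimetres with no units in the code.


// leg_h = 420 − 35 = 385
translate([0, 0, 385]) cube([1800, 375, 35]);
cube([62, 62, 385]);
translate([0, 313, 0]) cube([62, 62, 385]);
translate([1738, 0, 0]) cube([62, 62, 385]);
translate([1738, 313, 0]) cube([62, 62, 385]);


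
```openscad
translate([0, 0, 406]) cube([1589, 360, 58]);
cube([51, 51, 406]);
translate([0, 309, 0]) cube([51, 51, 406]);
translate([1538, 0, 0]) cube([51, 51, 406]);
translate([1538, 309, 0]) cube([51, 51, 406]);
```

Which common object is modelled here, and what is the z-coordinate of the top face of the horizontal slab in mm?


A bench. The seat-top height is 464 mm.

A long slab on four corner posts — a bench. The slab sits at z = 406 with thickness 58, so the top is 406 + 58 = 464 mm.


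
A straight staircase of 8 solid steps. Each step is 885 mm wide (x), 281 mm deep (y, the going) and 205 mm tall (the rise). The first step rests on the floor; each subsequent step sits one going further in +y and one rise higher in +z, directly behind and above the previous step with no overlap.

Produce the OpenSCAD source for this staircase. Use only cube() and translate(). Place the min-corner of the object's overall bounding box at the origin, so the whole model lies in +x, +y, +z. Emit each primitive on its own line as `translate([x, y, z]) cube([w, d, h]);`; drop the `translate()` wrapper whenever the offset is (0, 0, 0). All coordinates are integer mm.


cube([885, 281, 205]);
translate([0, 281, 205]) cube([885, 281, 205]);
translate([0, 562, 410]) cube([885, 281, 205]);
translate([0, 843, 615]) cube([885, 281, 205]);
translate([0, 1124, 820]) cube([885, 281, 205]);
translate([0, 1405, 1025]) cube([885, 281, 205]);
translate([0, 1686, 1230]) cube([885, 281, 205]);
translate([0, 1967, 1435]) cube([885, 281, 205]);


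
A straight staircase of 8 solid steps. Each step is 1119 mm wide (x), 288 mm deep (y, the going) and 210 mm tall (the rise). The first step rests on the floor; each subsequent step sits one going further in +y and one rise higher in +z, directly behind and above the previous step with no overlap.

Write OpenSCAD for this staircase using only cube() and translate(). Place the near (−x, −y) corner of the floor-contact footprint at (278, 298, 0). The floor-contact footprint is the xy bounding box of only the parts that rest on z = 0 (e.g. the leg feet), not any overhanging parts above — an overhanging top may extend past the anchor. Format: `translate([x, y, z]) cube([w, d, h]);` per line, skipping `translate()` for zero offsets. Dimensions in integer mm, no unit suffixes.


translate([278, 298, 0]) cube([1119, 288, 210]);
translate([278, 586, 210]) cube([1119, 288, 210]);
translate([278, 874, 420]) cube([1119, 288, 210]);
translate([278, 1162, 630]) cube([1119, 288, 210]);
translate([278, 1450, 840]) cube([1119, 288, 210]);
translate([278, 1738, 1050]) cube([1119, 288, 210]);
translate([278, 2026, 1260]) cube([1119, 288, 210]);
translate([278, 2314, 1470]) cube([1119, 288, 210]);


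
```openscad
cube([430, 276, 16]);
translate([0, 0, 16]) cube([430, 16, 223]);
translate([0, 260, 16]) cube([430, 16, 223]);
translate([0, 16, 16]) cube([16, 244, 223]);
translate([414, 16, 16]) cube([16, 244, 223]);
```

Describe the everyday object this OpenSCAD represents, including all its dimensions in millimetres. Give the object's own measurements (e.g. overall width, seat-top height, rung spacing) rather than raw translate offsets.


An open-topped rectangular box: outside dimensions 430×276×239 mm, with a uniform wall and base thickness of 16 mm. The base is a full 430×276 slab on the floor; four walls sit on top of the base. The front and back walls (the −y and +y sides) span the full width; the two side walls fit between them.


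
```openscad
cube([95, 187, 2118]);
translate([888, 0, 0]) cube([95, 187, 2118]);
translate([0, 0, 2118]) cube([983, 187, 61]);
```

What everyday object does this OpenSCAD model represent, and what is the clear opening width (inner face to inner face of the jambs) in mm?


A door frame. The clear opening width is 793 mm.

Two 2118 mm tall posts with a header on top — a door frame. The left jamb is 95 mm wide at x = 0; the right jamb starts at x = 888. The clear opening is 888 − 95 = 793 mm.


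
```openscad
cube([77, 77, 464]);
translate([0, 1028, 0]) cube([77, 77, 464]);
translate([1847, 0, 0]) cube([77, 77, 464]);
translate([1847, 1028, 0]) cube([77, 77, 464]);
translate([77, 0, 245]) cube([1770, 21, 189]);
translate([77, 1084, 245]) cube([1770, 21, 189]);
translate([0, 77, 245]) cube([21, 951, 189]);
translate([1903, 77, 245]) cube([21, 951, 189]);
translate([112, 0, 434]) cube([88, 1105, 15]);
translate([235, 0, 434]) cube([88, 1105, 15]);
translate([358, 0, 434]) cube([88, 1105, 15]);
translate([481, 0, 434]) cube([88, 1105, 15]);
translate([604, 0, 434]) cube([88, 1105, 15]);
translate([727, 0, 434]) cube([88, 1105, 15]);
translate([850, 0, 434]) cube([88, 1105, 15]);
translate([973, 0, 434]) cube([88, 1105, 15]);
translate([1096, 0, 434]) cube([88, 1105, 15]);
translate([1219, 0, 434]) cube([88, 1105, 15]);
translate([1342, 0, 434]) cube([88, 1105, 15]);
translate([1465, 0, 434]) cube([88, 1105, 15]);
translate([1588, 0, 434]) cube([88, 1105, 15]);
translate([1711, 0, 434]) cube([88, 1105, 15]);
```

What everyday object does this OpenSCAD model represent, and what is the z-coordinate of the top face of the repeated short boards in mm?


A bed frame. The slat-top height is 449 mm.

Four posts, four rails, and a row of slats — a bed frame. Slats sit on the rails at z = 245 + 189 = 434; with slat thickness 15, the top is 449 mm.


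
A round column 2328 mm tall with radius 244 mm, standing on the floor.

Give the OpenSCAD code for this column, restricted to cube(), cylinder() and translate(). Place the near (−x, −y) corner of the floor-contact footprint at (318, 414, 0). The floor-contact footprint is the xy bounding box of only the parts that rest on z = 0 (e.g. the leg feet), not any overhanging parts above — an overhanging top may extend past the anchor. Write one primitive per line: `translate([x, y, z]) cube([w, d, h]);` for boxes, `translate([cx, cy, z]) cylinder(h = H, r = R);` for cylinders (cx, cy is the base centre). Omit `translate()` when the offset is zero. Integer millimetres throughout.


translate([562, 658, 0]) cylinder(h = 2328, r = 244);


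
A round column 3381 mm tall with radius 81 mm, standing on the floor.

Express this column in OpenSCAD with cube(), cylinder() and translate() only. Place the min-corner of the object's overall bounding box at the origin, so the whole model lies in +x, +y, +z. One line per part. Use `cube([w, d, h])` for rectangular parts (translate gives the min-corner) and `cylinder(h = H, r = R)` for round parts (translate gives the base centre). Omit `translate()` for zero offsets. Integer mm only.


translate([81, 81, 0]) cylinder(h = 3381, r = 81);


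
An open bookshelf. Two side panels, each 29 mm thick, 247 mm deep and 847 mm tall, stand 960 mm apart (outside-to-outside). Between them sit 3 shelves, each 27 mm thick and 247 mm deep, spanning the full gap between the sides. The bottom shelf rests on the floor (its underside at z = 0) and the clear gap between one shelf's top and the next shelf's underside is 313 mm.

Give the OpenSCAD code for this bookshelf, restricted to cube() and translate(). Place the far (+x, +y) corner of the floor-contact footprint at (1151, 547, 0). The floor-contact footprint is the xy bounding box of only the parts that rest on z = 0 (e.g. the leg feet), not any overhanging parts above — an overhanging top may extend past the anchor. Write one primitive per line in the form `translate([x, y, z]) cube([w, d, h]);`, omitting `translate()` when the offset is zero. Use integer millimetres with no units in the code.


translate([191, 300, 0]) cube([29, 247, 847]);
translate([1122, 300, 0]) cube([29, 247, 847]);
translate([220, 300, 0]) cube([902, 247, 27]);
translate([220, 300, 340]) cube([902, 247, 27]);
translate([220, 300, 680]) cube([902, 247, 27]);


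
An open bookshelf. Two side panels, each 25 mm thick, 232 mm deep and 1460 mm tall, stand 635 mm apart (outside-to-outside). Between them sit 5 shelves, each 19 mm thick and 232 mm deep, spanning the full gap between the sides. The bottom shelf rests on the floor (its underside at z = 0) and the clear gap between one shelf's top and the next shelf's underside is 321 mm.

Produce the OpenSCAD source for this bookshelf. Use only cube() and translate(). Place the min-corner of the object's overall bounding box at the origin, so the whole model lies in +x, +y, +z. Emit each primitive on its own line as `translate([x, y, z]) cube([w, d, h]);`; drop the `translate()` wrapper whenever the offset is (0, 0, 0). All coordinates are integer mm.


cube([25, 232, 1460]);
translate([610, 0, 0]) cube([25, 232, 1460]);
translate([25, 0, 0]) cube([585, 232, 19]);
translate([25, 0, 340]) cube([585, 232, 19]);
translate([25, 0, 680]) cube([585, 232, 19]);
translate([25, 0, 1020]) cube([585, 232, 19]);
translate([25, 0, 1360]) cube([585, 232, 19]);


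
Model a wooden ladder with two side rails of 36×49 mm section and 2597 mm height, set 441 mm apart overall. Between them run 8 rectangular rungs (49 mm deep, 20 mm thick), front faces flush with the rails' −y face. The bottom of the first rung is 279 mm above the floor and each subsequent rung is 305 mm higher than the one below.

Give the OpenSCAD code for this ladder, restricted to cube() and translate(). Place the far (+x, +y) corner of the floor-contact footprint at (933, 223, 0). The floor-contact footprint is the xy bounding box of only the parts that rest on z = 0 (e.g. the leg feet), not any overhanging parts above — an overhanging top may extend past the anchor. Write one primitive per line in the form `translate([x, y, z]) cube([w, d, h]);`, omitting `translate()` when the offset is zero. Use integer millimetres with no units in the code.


translate([492, 174, 0]) cube([36, 49, 2597]);
translate([897, 174, 0]) cube([36, 49, 2597]);
translate([528, 174, 279]) cube([369, 49, 20]);
translate([528, 174, 584]) cube([369, 49, 20]);
translate([528, 174, 889]) cube([369, 49, 20]);
translate([528, 174, 1194]) cube([369, 49, 20]);
translate([528, 174, 1499]) cube([369, 49, 20]);
translate([528, 174, 1804]) cube([369, 49, 20]);
translate([528, 174, 2109]) cube([369, 49, 20]);
translate([528, 174, 2414]) cube([369, 49, 20]);


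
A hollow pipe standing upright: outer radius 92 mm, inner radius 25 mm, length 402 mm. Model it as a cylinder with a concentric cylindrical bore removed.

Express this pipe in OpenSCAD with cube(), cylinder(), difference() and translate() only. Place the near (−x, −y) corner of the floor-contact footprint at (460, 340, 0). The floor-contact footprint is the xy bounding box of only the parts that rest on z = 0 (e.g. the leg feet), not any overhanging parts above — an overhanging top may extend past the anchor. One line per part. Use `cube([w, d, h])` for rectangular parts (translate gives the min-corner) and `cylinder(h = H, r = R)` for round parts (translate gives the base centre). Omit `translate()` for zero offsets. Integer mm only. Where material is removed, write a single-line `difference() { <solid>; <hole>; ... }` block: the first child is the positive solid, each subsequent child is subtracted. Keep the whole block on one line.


difference() { translate([552, 432, 0]) cylinder(h = 402, r = 92); translate([552, 432, 0]) cylinder(h = 402, r = 25); }


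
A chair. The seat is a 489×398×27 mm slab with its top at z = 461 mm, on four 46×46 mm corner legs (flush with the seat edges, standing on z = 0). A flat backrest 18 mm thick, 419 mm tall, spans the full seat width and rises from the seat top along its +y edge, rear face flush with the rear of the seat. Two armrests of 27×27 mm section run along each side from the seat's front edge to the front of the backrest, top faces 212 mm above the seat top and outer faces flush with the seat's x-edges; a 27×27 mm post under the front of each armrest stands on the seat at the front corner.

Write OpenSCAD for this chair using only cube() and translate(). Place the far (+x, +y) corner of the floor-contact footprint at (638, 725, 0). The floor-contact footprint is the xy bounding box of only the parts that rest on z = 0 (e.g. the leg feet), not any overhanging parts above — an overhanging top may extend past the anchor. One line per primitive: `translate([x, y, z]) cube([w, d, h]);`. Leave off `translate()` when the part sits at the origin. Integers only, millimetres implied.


// leg_h = 461 - 27 = 434
// arm post h = 212 - 27 = 185
translate([149, 327, 434]) cube([489, 398, 27]);
translate([149, 327, 0]) cube([46, 46, 434]);
translate([592, 327, 0]) cube([46, 46, 434]);
translate([149, 679, 0]) cube([46, 46, 434]);
translate([592, 679, 0]) cube([46, 46, 434]);
translate([149, 707, 461]) cube([489, 18, 419]);
translate([149, 327, 646]) cube([27, 380, 27]);
translate([611, 327, 646]) cube([27, 380, 27]);
translate([149, 327, 461]) cube([27, 27, 185]);
translate([611, 327, 461]) cube([27, 27, 185]);


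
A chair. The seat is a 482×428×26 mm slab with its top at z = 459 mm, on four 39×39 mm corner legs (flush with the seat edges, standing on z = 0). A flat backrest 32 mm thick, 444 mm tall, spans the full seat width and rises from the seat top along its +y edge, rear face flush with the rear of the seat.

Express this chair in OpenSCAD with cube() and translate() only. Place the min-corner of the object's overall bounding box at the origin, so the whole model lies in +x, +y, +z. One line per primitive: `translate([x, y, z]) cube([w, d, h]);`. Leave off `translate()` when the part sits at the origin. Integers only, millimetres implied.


// leg_h = 459 - 26 = 433
translate([0, 0, 433]) cube([482, 428, 26]);
cube([39, 39, 433]);
translate([443, 0, 0]) cube([39, 39, 433]);
translate([0, 389, 0]) cube([39, 39, 433]);
translate([443, 389, 0]) cube([39, 39, 433]);
translate([0, 396, 459]) cube([482, 32, 444]);


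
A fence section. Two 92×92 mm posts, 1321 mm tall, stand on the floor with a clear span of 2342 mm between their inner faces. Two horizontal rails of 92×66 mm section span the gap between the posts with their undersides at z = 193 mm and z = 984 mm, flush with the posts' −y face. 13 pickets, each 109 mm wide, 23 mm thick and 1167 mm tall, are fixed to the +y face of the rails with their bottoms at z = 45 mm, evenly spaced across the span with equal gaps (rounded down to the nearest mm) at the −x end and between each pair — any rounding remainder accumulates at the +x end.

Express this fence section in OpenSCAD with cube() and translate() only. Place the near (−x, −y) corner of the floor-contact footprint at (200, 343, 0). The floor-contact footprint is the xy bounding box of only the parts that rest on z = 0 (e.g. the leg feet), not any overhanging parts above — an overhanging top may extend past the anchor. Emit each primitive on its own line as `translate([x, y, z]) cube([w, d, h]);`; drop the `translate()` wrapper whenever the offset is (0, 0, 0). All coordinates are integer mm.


translate([200, 343, 0]) cube([92, 92, 1321]);
translate([2634, 343, 0]) cube([92, 92, 1321]);
translate([292, 343, 193]) cube([2342, 92, 66]);
translate([292, 343, 984]) cube([2342, 92, 66]);
translate([358, 435, 45]) cube([109, 23, 1167]);
translate([533, 435, 45]) cube([109, 23, 1167]);
translate([708, 435, 45]) cube([109, 23, 1167]);
translate([883, 435, 45]) cube([109, 23, 1167]);
translate([1058, 435, 45]) cube([109, 23, 1167]);
translate([1233, 435, 45]) cube([109, 23, 1167]);
translate([1408, 435, 45]) cube([109, 23, 1167]);
translate([1583, 435, 45]) cube([109, 23, 1167]);
translate([1758, 435, 45]) cube([109, 23, 1167]);
translate([1933, 435, 45]) cube([109, 23, 1167]);
translate([2108, 435, 45]) cube([109, 23, 1167]);
translate([2283, 435, 45]) cube([109, 23, 1167]);
translate([2458, 435, 45]) cube([109, 23, 1167]);


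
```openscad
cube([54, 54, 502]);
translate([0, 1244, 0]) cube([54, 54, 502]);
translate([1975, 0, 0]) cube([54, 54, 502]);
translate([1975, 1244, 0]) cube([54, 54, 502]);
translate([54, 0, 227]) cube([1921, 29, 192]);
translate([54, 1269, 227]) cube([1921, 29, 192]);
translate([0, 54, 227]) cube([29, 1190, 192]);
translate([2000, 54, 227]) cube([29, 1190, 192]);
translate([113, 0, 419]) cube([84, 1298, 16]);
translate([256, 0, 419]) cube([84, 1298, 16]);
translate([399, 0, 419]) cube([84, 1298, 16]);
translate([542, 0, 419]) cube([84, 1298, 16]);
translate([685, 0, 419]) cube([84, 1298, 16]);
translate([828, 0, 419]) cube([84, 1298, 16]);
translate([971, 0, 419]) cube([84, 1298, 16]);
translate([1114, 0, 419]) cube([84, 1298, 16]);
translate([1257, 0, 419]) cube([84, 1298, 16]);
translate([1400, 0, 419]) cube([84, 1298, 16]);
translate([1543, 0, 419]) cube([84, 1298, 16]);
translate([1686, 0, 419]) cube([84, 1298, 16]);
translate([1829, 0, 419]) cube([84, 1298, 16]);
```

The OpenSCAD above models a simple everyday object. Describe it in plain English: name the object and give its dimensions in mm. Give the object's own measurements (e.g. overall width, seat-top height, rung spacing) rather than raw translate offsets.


A bed frame 2029 mm long (x) by 1298 mm wide (y). Four 54×54 mm corner posts, 502 mm tall, at the corners of the footprint. Four rails of 29 mm thickness and 192 mm height run between adjacent posts with their undersides at z = 227 mm, their outer faces flush with the outside of the frame (the two x-running rails run between the posts' inner faces; the two y-running rails run between the posts' inner faces). 13 slats, each 84 mm wide (x) and 16 mm thick, lie across the top of the two x-running rails, running the full 1298 mm width of the frame in y; along x they sit between the end posts with a 59 mm gap after the −x posts and between neighbouring slats, leaving 62 mm before the +x posts.


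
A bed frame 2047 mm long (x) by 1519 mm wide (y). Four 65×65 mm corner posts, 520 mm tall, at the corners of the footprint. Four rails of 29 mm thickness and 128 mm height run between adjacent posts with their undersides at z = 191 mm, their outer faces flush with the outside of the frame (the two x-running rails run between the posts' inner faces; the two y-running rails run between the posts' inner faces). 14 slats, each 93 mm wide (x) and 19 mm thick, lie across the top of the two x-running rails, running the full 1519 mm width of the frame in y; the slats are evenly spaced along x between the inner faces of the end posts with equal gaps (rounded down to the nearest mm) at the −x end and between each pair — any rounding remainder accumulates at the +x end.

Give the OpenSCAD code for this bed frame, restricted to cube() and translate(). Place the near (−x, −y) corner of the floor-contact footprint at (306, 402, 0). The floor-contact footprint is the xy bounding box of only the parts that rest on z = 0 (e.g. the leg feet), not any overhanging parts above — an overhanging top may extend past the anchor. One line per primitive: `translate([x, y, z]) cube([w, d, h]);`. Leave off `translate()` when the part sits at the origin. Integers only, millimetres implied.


// slat z = rail_z + rail_h = 191 + 128 = 319
// slat gap = ⌊(1917 − 14·93) / 15⌋ = 41
translate([306, 402, 0]) cube([65, 65, 520]);
translate([306, 1856, 0]) cube([65, 65, 520]);
translate([2288, 402, 0]) cube([65, 65, 520]);
translate([2288, 1856, 0]) cube([65, 65, 520]);
translate([371, 402, 191]) cube([1917, 29, 128]);
translate([371, 1892, 191]) cube([1917, 29, 128]);
translate([306, 467, 191]) cube([29, 1389, 128]);
translate([2324, 467, 191]) cube([29, 1389, 128]);
translate([412, 402, 319]) cube([93, 1519, 19]);
translate([546, 402, 319]) cube([93, 1519, 19]);
translate([680, 402, 319]) cube([93, 1519, 19]);
translate([814, 402, 319]) cube([93, 1519, 19]);
translate([948, 402, 319]) cube([93, 1519, 19]);
translate([1082, 402, 319]) cube([93, 1519, 19]);
translate([1216, 402, 319]) cube([93, 1519, 19]);
translate([1350, 402, 319]) cube([93, 1519, 19]);
translate([1484, 402, 319]) cube([93, 1519, 19]);
translate([1618, 402, 319]) cube([93, 1519, 19]);
translate([1752, 402, 319]) cube([93, 1519, 19]);
translate([1886, 402, 319]) cube([93, 1519, 19]);
translate([2020, 402, 319]) cube([93, 1519, 19]);
translate([2154, 402, 319]) cube([93, 1519, 19]);


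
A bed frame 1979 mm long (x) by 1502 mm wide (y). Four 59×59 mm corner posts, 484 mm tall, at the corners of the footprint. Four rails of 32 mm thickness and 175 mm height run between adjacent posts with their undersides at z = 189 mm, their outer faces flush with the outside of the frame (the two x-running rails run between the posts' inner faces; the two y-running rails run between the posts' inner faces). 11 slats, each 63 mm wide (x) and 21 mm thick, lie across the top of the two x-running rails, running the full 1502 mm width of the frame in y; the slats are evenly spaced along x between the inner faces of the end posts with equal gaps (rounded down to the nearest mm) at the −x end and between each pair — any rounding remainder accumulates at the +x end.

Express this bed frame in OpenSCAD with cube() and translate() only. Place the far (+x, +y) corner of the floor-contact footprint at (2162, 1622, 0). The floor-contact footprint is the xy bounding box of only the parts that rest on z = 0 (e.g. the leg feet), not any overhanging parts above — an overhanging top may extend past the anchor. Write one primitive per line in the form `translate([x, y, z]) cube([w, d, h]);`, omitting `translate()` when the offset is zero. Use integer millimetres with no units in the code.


translate([183, 120, 0]) cube([59, 59, 484]);
translate([183, 1563, 0]) cube([59, 59, 484]);
translate([2103, 120, 0]) cube([59, 59, 484]);
translate([2103, 1563, 0]) cube([59, 59, 484]);
translate([242, 120, 189]) cube([1861, 32, 175]);
translate([242, 1590, 189]) cube([1861, 32, 175]);
translate([183, 179, 189]) cube([32, 1384, 175]);
translate([2130, 179, 189]) cube([32, 1384, 175]);
translate([339, 120, 364]) cube([63, 1502, 21]);
translate([499, 120, 364]) cube([63, 1502, 21]);
translate([659, 120, 364]) cube([63, 1502, 21]);
translate([819, 120, 364]) cube([63, 1502, 21]);
translate([979, 120, 364]) cube([63, 1502, 21]);
translate([1139, 120, 364]) cube([63, 1502, 21]);
translate([1299, 120, 364]) cube([63, 1502, 21]);
translate([1459, 120, 364]) cube([63, 1502, 21]);
translate([1619, 120, 364]) cube([63, 1502, 21]);
translate([1779, 120, 364]) cube([63, 1502, 21]);
translate([1939, 120, 364]) cube([63, 1502, 21]);


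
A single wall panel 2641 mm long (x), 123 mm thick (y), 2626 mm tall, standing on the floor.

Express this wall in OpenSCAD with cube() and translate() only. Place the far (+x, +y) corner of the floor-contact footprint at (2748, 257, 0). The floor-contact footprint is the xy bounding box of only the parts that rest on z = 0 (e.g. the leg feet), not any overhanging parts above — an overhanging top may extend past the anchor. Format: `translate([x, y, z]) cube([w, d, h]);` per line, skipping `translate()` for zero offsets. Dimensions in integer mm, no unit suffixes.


translate([107, 134, 0]) cube([2641, 123, 2626]);


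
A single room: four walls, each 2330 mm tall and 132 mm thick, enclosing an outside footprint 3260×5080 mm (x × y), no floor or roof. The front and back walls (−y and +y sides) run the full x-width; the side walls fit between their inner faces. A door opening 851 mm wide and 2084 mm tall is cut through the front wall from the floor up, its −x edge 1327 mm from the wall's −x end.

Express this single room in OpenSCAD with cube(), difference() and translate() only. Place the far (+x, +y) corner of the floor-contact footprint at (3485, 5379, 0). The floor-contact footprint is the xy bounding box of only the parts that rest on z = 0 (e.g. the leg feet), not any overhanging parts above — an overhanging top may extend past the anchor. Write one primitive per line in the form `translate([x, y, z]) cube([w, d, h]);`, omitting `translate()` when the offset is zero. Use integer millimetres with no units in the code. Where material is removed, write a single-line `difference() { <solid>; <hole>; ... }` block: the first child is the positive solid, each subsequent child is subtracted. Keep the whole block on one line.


difference() { translate([225, 299, 0]) cube([3260, 132, 2330]); translate([1552, 299, 0]) cube([851, 132, 2084]); }
translate([225, 5247, 0]) cube([3260, 132, 2330]);
translate([225, 431, 0]) cube([132, 4816, 2330]);
translate([3353, 431, 0]) cube([132, 4816, 2330]);


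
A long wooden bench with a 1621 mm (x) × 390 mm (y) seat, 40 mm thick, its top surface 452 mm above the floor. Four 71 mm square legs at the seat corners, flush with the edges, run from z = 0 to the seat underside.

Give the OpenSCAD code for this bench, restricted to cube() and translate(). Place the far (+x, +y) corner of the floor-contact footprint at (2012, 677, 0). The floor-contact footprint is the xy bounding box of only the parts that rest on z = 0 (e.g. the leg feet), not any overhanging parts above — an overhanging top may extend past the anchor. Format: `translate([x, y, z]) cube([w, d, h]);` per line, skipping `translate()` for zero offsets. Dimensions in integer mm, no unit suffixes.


translate([391, 287, 412]) cube([1621, 390, 40]);
translate([391, 287, 0]) cube([71, 71, 412]);
translate([391, 606, 0]) cube([71, 71, 412]);
translate([1941, 287, 0]) cube([71, 71, 412]);
translate([1941, 606, 0]) cube([71, 71, 412]);


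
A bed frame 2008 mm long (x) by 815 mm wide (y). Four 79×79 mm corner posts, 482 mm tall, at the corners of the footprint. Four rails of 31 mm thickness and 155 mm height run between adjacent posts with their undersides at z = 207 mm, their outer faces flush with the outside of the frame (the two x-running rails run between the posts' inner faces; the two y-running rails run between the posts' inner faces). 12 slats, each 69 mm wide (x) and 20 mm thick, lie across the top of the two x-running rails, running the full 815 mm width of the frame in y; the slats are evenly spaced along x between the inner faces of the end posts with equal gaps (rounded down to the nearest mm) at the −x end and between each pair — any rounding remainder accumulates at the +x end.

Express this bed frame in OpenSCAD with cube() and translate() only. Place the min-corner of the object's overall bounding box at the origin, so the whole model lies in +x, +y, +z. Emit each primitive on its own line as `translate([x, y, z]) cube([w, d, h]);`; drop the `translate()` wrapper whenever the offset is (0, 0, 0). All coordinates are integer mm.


cube([79, 79, 482]);
translate([0, 736, 0]) cube([79, 79, 482]);
translate([1929, 0, 0]) cube([79, 79, 482]);
translate([1929, 736, 0]) cube([79, 79, 482]);
translate([79, 0, 207]) cube([1850, 31, 155]);
translate([79, 784, 207]) cube([1850, 31, 155]);
translate([0, 79, 207]) cube([31, 657, 155]);
translate([1977, 79, 207]) cube([31, 657, 155]);
translate([157, 0, 362]) cube([69, 815, 20]);
translate([304, 0, 362]) cube([69, 815, 20]);
translate([451, 0, 362]) cube([69, 815, 20]);
translate([598, 0, 362]) cube([69, 815, 20]);
translate([745, 0, 362]) cube([69, 815, 20]);
translate([892, 0, 362]) cube([69, 815, 20]);
translate([1039, 0, 362]) cube([69, 815, 20]);
translate([1186, 0, 362]) cube([69, 815, 20]);
translate([1333, 0, 362]) cube([69, 815, 20]);
translate([1480, 0, 362]) cube([69, 815, 20]);
translate([1627, 0, 362]) cube([69, 815, 20]);
translate([1774, 0, 362]) cube([69, 815, 20]);


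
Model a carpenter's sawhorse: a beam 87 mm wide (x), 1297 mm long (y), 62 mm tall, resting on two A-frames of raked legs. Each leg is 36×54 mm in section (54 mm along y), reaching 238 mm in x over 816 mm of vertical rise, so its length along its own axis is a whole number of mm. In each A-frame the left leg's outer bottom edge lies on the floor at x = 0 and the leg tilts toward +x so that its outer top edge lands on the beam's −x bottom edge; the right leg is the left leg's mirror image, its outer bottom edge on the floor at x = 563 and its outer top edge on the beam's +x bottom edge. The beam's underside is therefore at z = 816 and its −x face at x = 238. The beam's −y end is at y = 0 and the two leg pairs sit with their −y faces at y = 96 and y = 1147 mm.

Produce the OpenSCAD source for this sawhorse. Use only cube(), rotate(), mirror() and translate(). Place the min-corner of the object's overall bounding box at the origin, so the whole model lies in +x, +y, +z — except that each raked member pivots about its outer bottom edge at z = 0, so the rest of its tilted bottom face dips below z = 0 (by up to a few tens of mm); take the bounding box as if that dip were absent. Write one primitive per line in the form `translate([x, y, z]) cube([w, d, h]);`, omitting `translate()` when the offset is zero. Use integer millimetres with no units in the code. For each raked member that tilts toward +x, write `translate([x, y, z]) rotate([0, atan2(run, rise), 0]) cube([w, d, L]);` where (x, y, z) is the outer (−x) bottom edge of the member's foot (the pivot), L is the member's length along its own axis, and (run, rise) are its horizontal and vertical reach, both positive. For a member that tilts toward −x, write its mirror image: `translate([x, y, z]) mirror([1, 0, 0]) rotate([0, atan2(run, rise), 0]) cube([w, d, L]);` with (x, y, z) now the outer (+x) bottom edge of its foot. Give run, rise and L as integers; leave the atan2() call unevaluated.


translate([238, 0, 816]) cube([87, 1297, 62]);
translate([0, 96, 0]) rotate([0, atan2(238, 816), 0]) cube([36, 54, 850]);
translate([563, 96, 0]) mirror([1, 0, 0]) rotate([0, atan2(238, 816), 0]) cube([36, 54, 850]);
translate([0, 1147, 0]) rotate([0, atan2(238, 816), 0]) cube([36, 54, 850]);
translate([563, 1147, 0]) mirror([1, 0, 0]) rotate([0, atan2(238, 816), 0]) cube([36, 54, 850]);
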